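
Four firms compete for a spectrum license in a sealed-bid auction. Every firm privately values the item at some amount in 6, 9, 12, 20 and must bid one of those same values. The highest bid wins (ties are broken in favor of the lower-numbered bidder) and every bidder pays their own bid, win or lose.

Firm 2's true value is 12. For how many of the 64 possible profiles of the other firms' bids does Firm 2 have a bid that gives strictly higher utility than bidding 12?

50

Others bid (6, 6, 6): truth gives 0; bid 9 gives 3 > 0. Violating.
Others bid (6, 6, 9): truth gives 0; bid 9 gives 3 > 0. Violating.
Others bid (6, 6, 20): truth gives -12; bid 6 gives -6 > -12. Violating.
Others bid (6, 9, 6): truth gives 0; bid 9 gives 3 > 0. Violating.
Others bid (6, 6, 12): truth gives 0; no alternative beats it.
Others bid (6, 9, 12): truth gives 0; no alternative beats it.
(Checking all 64 profiles: 50 have a profitable deviation, 14 do not.)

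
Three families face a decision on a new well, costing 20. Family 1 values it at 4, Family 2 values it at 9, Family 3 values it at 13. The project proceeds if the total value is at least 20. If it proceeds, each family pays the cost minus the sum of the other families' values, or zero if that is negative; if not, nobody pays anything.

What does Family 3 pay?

Total value 26 ≥ cost 20, so the project is built.
The other families' values sum to 13.
Cost minus that sum is 20 - 13 = 7.

7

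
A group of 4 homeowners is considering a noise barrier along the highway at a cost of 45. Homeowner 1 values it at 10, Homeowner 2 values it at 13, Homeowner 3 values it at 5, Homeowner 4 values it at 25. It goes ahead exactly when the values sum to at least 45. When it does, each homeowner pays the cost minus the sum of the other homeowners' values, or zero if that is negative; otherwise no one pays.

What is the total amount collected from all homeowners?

24

Total value 53 ≥ cost 45, so it is built.
Homeowner 1: others sum to 43; max(0, 45 - 43) = 2.
Homeowner 2: others sum to 40; max(0, 45 - 40) = 5.
Homeowner 3: others sum to 48; max(0, 45 - 48) = 0.
Homeowner 4: others sum to 28; max(0, 45 - 28) = 17.
Total collected = 2 + 5 + 0 + 17 = 24.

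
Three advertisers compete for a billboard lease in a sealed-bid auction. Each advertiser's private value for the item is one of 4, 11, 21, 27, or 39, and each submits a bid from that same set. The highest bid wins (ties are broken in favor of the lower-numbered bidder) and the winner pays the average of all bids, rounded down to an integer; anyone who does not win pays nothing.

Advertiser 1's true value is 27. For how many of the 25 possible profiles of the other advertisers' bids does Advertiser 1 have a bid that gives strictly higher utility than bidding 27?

9

Others bid (4, 4): truth gives 16; bid 4 gives 23 > 16. Violating.
Others bid (4, 11): truth gives 13; bid 11 gives 19 > 13. Violating.
Others bid (4, 21): truth gives 10; bid 21 gives 12 > 10. Violating.
Others bid (11, 4): truth gives 13; bid 11 gives 19 > 13. Violating.
Others bid (4, 27): truth gives 8; no alternative beats it.
Others bid (4, 39): truth gives 0; no alternative beats it.
(Checking all 25 profiles: 9 have a profitable deviation, 16 do not.)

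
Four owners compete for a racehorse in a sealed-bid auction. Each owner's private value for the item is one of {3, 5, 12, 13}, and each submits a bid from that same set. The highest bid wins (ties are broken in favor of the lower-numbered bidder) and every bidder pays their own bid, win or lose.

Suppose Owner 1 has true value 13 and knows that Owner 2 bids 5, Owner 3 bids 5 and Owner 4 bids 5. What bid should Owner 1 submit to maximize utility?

Bid 3: loses but pays 3, utility -3.
Bid 5: wins, pays 5, utility 13 - 5 = 8.
Bid 12: wins, pays 12, utility 13 - 12 = 1.
Bid 13: wins, pays 13, utility 13 - 13 = 0.
The best choice is 5 with utility 8.

5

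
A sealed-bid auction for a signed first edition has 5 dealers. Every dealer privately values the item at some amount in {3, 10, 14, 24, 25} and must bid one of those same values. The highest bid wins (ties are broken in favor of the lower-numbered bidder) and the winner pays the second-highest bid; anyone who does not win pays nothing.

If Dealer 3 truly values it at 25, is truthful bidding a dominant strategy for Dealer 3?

Yes

Check each profile of the others' bids and compare truth against every alternative bid.
Others bid (3, 24, 3, 3): truth gives 1, best alternative gives 0.
Others bid (3, 24, 3, 10): truth gives 1, best alternative gives 0.
Others bid (3, 24, 3, 14): truth gives 1, best alternative gives 0.
Others bid (3, 24, 3, 24): truth gives 1, best alternative gives 0.
Others bid (3, 24, 10, 3): truth gives 1, best alternative gives 0.
Others bid (3, 24, 10, 10): truth gives 1, best alternative gives 0.
(Remaining 619 profiles checked similarly; truth is weakly best in each.)
In every case the truthful bid is at least as good as any alternative, so it is a dominant strategy.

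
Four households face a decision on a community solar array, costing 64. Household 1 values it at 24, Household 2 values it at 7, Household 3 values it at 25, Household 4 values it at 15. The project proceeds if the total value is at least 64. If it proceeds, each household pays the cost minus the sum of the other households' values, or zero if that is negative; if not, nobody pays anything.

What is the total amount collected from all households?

43

Total value 71 ≥ cost 64, so it is built.
Household 1: others sum to 47; max(0, 64 - 47) = 17.
Household 2: others sum to 64; max(0, 64 - 64) = 0.
Household 3: others sum to 46; max(0, 64 - 46) = 18.
Household 4: others sum to 56; max(0, 64 - 56) = 8.
Total collected = 17 + 0 + 18 + 8 = 43.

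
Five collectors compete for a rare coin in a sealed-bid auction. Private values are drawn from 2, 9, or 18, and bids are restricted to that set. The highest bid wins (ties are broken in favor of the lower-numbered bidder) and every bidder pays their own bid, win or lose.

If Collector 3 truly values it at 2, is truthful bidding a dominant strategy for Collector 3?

Yes

Check each profile of the others' bids and compare truth against every alternative bid.
Others bid (2, 2, 2, 18): truth gives -2, best alternative gives -9.
Others bid (2, 2, 9, 18): truth gives -2, best alternative gives -9.
Others bid (2, 2, 18, 2): truth gives -2, best alternative gives -9.
Others bid (2, 2, 18, 9): truth gives -2, best alternative gives -9.
Others bid (2, 2, 18, 18): truth gives -2, best alternative gives -9.
Others bid (2, 9, 2, 2): truth gives -2, best alternative gives -9.
(Remaining 75 profiles checked similarly; truth is weakly best in each.)
In every case the truthful bid is at least as good as any alternative, so it is a dominant strategy.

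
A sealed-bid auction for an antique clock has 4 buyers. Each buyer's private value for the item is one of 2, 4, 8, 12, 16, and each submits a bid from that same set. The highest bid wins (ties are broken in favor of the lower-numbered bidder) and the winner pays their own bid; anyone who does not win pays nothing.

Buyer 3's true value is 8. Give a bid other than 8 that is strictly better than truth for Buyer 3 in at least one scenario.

Suppose Buyer 1 bids 2, Buyer 2 bids 2 and Buyer 4 bids 2.
Bid 8: wins, pays 8, utility 8 - 8 = 0.
Bid 4: wins, pays 4, utility 8 - 4 = 4.
So bidding 4 beats truth here (4 > 0).

4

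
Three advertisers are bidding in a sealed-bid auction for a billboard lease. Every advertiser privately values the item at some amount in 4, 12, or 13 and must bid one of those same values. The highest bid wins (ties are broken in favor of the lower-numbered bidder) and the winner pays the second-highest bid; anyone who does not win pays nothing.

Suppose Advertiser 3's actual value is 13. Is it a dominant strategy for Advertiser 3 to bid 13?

Check each profile of the others' bids and compare truth against every alternative bid.
Others bid (4, 12): truth gives 1, best alternative gives 0.
Others bid (12, 4): truth gives 1, best alternative gives 0.
Others bid (12, 12): truth gives 1, best alternative gives 0.
Others bid (4, 4): truth gives 9, best alternative gives 9.
Others bid (4, 13): truth gives 0, best alternative gives 0.
Others bid (12, 13): truth gives 0, best alternative gives 0.
(Remaining 3 profiles checked similarly; truth is weakly best in each.)
In every case the truthful bid is at least as good as any alternative, so it is a dominant strategy.

Yes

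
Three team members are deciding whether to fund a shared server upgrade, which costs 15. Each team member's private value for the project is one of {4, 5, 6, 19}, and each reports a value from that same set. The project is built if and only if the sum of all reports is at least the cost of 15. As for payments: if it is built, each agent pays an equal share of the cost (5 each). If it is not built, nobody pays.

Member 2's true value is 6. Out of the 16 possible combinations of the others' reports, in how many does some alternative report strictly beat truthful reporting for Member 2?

Others report (4, 4): truth gives 0; report 19 gives 1 > 0. Violating.
Others report (4, 5): truth gives 1; no alternative beats it.
Others report (4, 6): truth gives 1; no alternative beats it.
(Checking all 16 profiles: 1 has a profitable deviation, 15 do not.)

1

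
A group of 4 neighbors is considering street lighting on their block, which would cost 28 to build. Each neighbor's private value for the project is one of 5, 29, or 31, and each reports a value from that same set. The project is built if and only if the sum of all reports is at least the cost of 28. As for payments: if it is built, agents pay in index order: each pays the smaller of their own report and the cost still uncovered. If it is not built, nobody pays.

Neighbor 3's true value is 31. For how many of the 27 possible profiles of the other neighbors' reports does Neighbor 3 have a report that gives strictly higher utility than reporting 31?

2

Others report (5, 5, 29): truth gives 13; report 5 gives 26 > 13. Violating.
Others report (5, 5, 31): truth gives 13; report 5 gives 26 > 13. Violating.
Others report (5, 5, 5): truth gives 13; no alternative beats it.
Others report (5, 29, 5): truth gives 31; no alternative beats it.
(Checking all 27 profiles: 2 have a profitable deviation, 25 do not.)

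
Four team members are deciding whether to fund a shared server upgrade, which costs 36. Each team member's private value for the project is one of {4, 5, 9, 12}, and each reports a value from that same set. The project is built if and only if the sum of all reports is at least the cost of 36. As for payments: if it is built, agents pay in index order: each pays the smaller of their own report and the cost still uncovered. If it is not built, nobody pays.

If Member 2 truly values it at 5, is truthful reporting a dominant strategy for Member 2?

No

Consider the case where Member 1 reports 9, Member 3 reports 12 and Member 4 reports 12.
Truthful report 5: project built, pays 5, utility 5 - 5 = 0.
Report 4 instead: project built, pays 4, utility 5 - 4 = 1.
Since 1 > 0, reporting 4 is strictly better here, so truthful reporting is not dominant.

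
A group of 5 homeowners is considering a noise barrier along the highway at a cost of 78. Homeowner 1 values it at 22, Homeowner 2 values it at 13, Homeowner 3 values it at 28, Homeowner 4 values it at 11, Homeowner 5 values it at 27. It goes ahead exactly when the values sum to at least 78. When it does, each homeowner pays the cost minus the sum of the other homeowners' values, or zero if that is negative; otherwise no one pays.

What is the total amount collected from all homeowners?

Total value 101 ≥ cost 78, so it is built.
Homeowner 1: others sum to 79; max(0, 78 - 79) = 0.
Homeowner 2: others sum to 88; max(0, 78 - 88) = 0.
Homeowner 3: others sum to 73; max(0, 78 - 73) = 5.
Homeowner 4: others sum to 90; max(0, 78 - 90) = 0.
Homeowner 5: others sum to 74; max(0, 78 - 74) = 4.
Total collected = 0 + 0 + 5 + 0 + 4 = 9.

9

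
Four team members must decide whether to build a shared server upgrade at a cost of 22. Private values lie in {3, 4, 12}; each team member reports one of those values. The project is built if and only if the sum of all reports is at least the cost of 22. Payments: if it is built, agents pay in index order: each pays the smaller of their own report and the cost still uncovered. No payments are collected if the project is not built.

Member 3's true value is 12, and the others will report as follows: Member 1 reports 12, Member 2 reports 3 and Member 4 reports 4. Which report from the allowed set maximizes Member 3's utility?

Report 3: project built, pays 3, utility 12 - 3 = 9.
Report 4: project built, pays 4, utility 12 - 4 = 8.
Report 12: project built, pays 7, utility 12 - 7 = 5.
The best choice is 3 with utility 9.

3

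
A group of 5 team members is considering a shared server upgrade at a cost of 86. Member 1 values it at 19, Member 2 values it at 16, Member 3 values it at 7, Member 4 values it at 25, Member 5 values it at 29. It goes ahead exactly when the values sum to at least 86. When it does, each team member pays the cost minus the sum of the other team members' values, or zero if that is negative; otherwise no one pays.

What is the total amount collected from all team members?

Total value 96 ≥ cost 86, so it is built.
Member 1: others sum to 77; max(0, 86 - 77) = 9.
Member 2: others sum to 80; max(0, 86 - 80) = 6.
Member 3: others sum to 89; max(0, 86 - 89) = 0.
Member 4: others sum to 71; max(0, 86 - 71) = 15.
Member 5: others sum to 67; max(0, 86 - 67) = 19.
Total collected = 9 + 6 + 0 + 15 + 19 = 49.

49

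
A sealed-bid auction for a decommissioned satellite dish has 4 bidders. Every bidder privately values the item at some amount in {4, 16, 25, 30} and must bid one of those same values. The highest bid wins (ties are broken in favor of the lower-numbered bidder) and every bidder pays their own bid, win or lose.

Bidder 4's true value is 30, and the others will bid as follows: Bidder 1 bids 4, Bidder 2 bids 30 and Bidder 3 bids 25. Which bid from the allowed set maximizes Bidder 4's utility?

Bid 4: loses but pays 4, utility -4.
Bid 16: loses but pays 16, utility -16.
Bid 25: loses but pays 25, utility -25.
Bid 30: loses but pays 30, utility -30.
The best choice is 4 with utility -4.

4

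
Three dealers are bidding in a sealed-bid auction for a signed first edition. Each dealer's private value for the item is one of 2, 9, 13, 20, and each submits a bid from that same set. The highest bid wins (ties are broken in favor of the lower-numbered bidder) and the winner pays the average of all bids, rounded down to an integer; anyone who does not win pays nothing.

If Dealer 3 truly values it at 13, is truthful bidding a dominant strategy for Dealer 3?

No

Consider the case where Dealer 1 bids 2 and Dealer 2 bids 2.
Truthful bid 13: wins, pays 5, utility 13 - 5 = 8.
Bid 9 instead: wins, pays 4, utility 13 - 4 = 9.
Since 9 > 8, bidding 9 is strictly better here, so truthful bidding is not dominant.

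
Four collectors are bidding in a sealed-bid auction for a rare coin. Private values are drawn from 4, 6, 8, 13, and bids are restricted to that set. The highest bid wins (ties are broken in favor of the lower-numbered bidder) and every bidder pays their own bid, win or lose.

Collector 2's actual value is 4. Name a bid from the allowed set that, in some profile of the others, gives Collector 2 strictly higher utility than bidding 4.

6

Suppose Collector 1 bids 4, Collector 3 bids 4 and Collector 4 bids 4.
Bid 4: loses but pays 4, utility -4.
Bid 6: wins, pays 6, utility 4 - 6 = -2.
So bidding 6 beats truth here (-2 > -4).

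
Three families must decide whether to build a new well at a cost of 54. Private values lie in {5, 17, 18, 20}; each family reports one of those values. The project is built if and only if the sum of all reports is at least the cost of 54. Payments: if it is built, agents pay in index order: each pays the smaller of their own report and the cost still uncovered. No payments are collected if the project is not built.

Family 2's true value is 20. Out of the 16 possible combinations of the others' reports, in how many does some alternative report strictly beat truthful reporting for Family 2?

Others report (17, 20): truth gives 0; report 17 gives 3 > 0. Violating.
Others report (18, 18): truth gives 0; report 18 gives 2 > 0. Violating.
Others report (18, 20): truth gives 0; report 17 gives 3 > 0. Violating.
Others report (20, 17): truth gives 0; report 17 gives 3 > 0. Violating.
Others report (5, 5): truth gives 0; no alternative beats it.
Others report (5, 17): truth gives 0; no alternative beats it.
(Checking all 16 profiles: 6 have a profitable deviation, 10 do not.)

6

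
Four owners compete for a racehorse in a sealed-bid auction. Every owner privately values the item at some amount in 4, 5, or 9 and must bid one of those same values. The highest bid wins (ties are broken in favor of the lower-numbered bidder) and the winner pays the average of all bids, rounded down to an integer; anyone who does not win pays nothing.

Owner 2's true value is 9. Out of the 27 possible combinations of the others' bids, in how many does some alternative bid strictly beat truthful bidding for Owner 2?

Others bid (4, 4, 4): truth gives 4; bid 5 gives 5 > 4. Violating.
Others bid (4, 4, 5): truth gives 4; bid 5 gives 5 > 4. Violating.
Others bid (4, 5, 4): truth gives 4; bid 5 gives 5 > 4. Violating.
Others bid (4, 5, 5): truth gives 4; bid 5 gives 5 > 4. Violating.
Others bid (4, 4, 9): truth gives 3; no alternative beats it.
Others bid (4, 5, 9): truth gives 3; no alternative beats it.
(Checking all 27 profiles: 4 have a profitable deviation, 23 do not.)

4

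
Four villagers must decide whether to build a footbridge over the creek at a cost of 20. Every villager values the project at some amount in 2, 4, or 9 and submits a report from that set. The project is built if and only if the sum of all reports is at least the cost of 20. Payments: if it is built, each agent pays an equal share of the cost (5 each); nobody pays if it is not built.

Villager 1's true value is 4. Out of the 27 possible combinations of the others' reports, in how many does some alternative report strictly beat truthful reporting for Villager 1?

3

Others report (4, 4, 9): truth gives -1; report 2 gives 0 > -1. Violating.
Others report (4, 9, 4): truth gives -1; report 2 gives 0 > -1. Violating.
Others report (9, 4, 4): truth gives -1; report 2 gives 0 > -1. Violating.
Others report (2, 2, 2): truth gives 0; no alternative beats it.
Others report (2, 2, 4): truth gives 0; no alternative beats it.
(Checking all 27 profiles: 3 have a profitable deviation, 24 do not.)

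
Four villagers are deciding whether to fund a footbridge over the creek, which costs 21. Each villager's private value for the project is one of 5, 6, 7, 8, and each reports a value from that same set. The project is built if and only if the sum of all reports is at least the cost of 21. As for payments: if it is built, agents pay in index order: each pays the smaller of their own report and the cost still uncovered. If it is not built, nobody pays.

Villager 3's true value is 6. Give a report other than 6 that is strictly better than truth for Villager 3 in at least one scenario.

Suppose Villager 1 reports 5, Villager 2 reports 5 and Villager 4 reports 6.
Report 6: project built, pays 6, utility 6 - 6 = 0.
Report 5: project built, pays 5, utility 6 - 5 = 1.
So reporting 5 beats truth here (1 > 0).

5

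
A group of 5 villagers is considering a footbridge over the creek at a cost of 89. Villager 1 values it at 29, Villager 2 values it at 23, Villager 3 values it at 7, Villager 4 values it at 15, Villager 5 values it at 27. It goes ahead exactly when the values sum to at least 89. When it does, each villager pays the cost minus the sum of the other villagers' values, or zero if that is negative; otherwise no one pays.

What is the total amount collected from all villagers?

46

Total value 101 ≥ cost 89, so it is built.
Villager 1: others sum to 72; max(0, 89 - 72) = 17.
Villager 2: others sum to 78; max(0, 89 - 78) = 11.
Villager 3: others sum to 94; max(0, 89 - 94) = 0.
Villager 4: others sum to 86; max(0, 89 - 86) = 3.
Villager 5: others sum to 74; max(0, 89 - 74) = 15.
Total collected = 17 + 11 + 0 + 3 + 15 = 46.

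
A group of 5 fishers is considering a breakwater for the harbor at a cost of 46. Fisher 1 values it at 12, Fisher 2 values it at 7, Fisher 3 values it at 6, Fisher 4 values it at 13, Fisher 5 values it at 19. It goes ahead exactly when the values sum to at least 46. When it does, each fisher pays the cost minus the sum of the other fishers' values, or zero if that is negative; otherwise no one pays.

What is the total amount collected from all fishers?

11

Total value 57 ≥ cost 46, so it is built.
Fisher 1: others sum to 45; max(0, 46 - 45) = 1.
Fisher 2: others sum to 50; max(0, 46 - 50) = 0.
Fisher 3: others sum to 51; max(0, 46 - 51) = 0.
Fisher 4: others sum to 44; max(0, 46 - 44) = 2.
Fisher 5: others sum to 38; max(0, 46 - 38) = 8.
Total collected = 1 + 0 + 0 + 2 + 8 = 11.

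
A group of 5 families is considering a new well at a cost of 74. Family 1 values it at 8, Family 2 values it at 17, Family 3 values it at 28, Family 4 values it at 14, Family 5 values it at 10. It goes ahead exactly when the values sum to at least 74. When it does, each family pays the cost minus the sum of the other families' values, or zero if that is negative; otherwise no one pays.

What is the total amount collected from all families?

62

Total value 77 ≥ cost 74, so it is built.
Family 1: others sum to 69; max(0, 74 - 69) = 5.
Family 2: others sum to 60; max(0, 74 - 60) = 14.
Family 3: others sum to 49; max(0, 74 - 49) = 25.
Family 4: others sum to 63; max(0, 74 - 63) = 11.
Family 5: others sum to 67; max(0, 74 - 67) = 7.
Total collected = 5 + 14 + 25 + 11 + 7 = 62.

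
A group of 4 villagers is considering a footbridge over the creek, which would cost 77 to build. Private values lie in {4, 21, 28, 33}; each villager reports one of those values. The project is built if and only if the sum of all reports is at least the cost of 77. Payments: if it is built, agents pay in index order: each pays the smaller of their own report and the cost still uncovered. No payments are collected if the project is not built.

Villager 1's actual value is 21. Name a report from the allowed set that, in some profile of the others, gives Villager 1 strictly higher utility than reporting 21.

4

Suppose Villager 2 reports 21, Villager 3 reports 21 and Villager 4 reports 33.
Report 21: project built, pays 21, utility 21 - 21 = 0.
Report 4: project built, pays 4, utility 21 - 4 = 17.
So reporting 4 beats truth here (17 > 0).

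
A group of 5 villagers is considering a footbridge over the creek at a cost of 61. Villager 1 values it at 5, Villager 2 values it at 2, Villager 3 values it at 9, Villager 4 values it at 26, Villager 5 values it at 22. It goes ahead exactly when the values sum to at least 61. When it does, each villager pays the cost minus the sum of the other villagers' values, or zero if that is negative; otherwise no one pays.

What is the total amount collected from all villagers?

Total value 64 ≥ cost 61, so it is built.
Villager 1: others sum to 59; max(0, 61 - 59) = 2.
Villager 2: others sum to 62; max(0, 61 - 62) = 0.
Villager 3: others sum to 55; max(0, 61 - 55) = 6.
Villager 4: others sum to 38; max(0, 61 - 38) = 23.
Villager 5: others sum to 42; max(0, 61 - 42) = 19.
Total collected = 2 + 0 + 6 + 23 + 19 = 50.

50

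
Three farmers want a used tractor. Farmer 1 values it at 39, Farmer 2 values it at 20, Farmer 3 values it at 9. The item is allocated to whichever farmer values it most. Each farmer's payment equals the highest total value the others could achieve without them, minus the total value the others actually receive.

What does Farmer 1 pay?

20

Farmer 1 has the highest value and receives the item.
Without Farmer 1, the item would go to the next-highest value, 20, so the others could achieve 20.
With Farmer 1 present and winning, the others receive nothing, so their total is 0.
Payment = 20 - 0 = 20.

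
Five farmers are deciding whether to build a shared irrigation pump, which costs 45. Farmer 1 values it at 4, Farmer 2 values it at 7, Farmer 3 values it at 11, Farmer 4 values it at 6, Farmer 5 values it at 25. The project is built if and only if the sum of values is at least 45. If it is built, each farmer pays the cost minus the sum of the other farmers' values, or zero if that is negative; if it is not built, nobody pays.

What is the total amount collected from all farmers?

20

Total value 53 ≥ cost 45, so it is built.
Farmer 1: others sum to 49; max(0, 45 - 49) = 0.
Farmer 2: others sum to 46; max(0, 45 - 46) = 0.
Farmer 3: others sum to 42; max(0, 45 - 42) = 3.
Farmer 4: others sum to 47; max(0, 45 - 47) = 0.
Farmer 5: others sum to 28; max(0, 45 - 28) = 17.
Total collected = 0 + 0 + 3 + 0 + 17 = 20.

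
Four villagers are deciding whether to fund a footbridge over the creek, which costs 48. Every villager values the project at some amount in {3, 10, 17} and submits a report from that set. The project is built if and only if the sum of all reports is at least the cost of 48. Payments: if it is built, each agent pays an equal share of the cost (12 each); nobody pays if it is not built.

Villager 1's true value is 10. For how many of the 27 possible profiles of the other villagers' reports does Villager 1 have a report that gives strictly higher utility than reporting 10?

Others report (10, 17, 17): truth gives -2; report 3 gives 0 > -2. Violating.
Others report (17, 10, 17): truth gives -2; report 3 gives 0 > -2. Violating.
Others report (17, 17, 10): truth gives -2; report 3 gives 0 > -2. Violating.
Others report (3, 3, 3): truth gives 0; no alternative beats it.
Others report (3, 3, 10): truth gives 0; no alternative beats it.
(Checking all 27 profiles: 3 have a profitable deviation, 24 do not.)

3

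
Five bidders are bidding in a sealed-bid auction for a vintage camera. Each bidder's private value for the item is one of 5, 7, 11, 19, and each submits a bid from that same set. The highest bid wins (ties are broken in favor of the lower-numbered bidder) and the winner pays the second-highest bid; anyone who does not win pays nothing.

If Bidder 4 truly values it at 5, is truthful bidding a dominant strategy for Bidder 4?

Yes

Check each profile of the others' bids and compare truth against every alternative bid.
Others bid (5, 5, 5, 7): truth gives 0, best alternative gives -2.
Others bid (5, 5, 5, 5): truth gives 0, best alternative gives 0.
Others bid (5, 5, 5, 11): truth gives 0, best alternative gives 0.
Others bid (5, 5, 5, 19): truth gives 0, best alternative gives 0.
Others bid (5, 5, 7, 5): truth gives 0, best alternative gives 0.
Others bid (5, 5, 7, 7): truth gives 0, best alternative gives 0.
(Remaining 250 profiles checked similarly; truth is weakly best in each.)
In every case the truthful bid is at least as good as any alternative, so it is a dominant strategy.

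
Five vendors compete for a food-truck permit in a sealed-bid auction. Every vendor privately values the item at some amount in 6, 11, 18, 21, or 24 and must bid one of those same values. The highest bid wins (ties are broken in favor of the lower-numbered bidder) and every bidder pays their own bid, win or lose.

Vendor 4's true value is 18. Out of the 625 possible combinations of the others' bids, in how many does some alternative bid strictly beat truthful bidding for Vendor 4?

603

Others bid (6, 6, 6, 6): truth gives 0; bid 11 gives 7 > 0. Violating.
Others bid (6, 6, 6, 11): truth gives 0; bid 11 gives 7 > 0. Violating.
Others bid (6, 6, 6, 21): truth gives -18; bid 21 gives -3 > -18. Violating.
Others bid (6, 6, 6, 24): truth gives -18; bid 6 gives -6 > -18. Violating.
Others bid (6, 6, 6, 18): truth gives 0; no alternative beats it.
Others bid (6, 6, 11, 6): truth gives 0; no alternative beats it.
(Checking all 625 profiles: 603 have a profitable deviation, 22 do not.)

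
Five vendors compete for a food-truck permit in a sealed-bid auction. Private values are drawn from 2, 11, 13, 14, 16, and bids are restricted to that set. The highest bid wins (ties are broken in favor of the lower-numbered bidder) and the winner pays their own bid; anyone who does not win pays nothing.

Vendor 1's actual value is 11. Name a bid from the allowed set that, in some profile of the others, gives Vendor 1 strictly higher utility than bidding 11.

2

Suppose Vendor 2 bids 2, Vendor 3 bids 2, Vendor 4 bids 2 and Vendor 5 bids 2.
Bid 11: wins, pays 11, utility 11 - 11 = 0.
Bid 2: wins, pays 2, utility 11 - 2 = 9.
So bidding 2 beats truth here (9 > 0).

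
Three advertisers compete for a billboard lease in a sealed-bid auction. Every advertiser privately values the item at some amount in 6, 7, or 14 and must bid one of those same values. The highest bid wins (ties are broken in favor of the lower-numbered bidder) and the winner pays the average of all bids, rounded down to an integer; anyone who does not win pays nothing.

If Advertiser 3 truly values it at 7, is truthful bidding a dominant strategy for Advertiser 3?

Check each profile of the others' bids and compare truth against every alternative bid.
Others bid (6, 6): truth gives 1, best alternative gives 0.
Others bid (6, 7): truth gives 0, best alternative gives 0.
Others bid (6, 14): truth gives 0, best alternative gives 0.
Others bid (7, 6): truth gives 0, best alternative gives 0.
Others bid (7, 7): truth gives 0, best alternative gives 0.
Others bid (7, 14): truth gives 0, best alternative gives 0.
(Remaining 3 profiles checked similarly; truth is weakly best in each.)
In every case the truthful bid is at least as good as any alternative, so it is a dominant strategy.

Yes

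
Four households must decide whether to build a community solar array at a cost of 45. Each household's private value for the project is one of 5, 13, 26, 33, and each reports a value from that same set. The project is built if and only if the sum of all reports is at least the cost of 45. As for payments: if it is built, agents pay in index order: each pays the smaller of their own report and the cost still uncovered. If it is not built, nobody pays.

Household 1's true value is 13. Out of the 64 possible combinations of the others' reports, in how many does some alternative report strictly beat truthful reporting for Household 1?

Others report (5, 5, 33): truth gives 0; report 5 gives 8 > 0. Violating.
Others report (5, 13, 26): truth gives 0; report 5 gives 8 > 0. Violating.
Others report (5, 13, 33): truth gives 0; report 5 gives 8 > 0. Violating.
Others report (5, 26, 13): truth gives 0; report 5 gives 8 > 0. Violating.
Others report (5, 5, 5): truth gives 0; no alternative beats it.
Others report (5, 5, 13): truth gives 0; no alternative beats it.
(Checking all 64 profiles: 53 have a profitable deviation, 11 do not.)

53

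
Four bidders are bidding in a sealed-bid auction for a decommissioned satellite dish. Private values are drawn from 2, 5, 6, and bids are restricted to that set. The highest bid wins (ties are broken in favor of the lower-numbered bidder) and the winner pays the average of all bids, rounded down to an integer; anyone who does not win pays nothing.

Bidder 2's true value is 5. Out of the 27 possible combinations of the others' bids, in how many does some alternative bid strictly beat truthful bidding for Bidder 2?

9

Others bid (2, 2, 6): truth gives 0; bid 6 gives 1 > 0. Violating.
Others bid (2, 5, 6): truth gives 0; bid 6 gives 1 > 0. Violating.
Others bid (2, 6, 2): truth gives 0; bid 6 gives 1 > 0. Violating.
Others bid (2, 6, 5): truth gives 0; bid 6 gives 1 > 0. Violating.
Others bid (2, 2, 2): truth gives 3; no alternative beats it.
Others bid (2, 2, 5): truth gives 2; no alternative beats it.
(Checking all 27 profiles: 9 have a profitable deviation, 18 do not.)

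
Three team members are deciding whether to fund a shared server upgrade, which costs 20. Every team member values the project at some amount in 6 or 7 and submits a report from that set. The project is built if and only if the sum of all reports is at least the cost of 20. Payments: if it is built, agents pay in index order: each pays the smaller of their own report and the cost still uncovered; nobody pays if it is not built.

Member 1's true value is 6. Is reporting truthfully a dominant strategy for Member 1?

Check each profile of the others' reports and compare truth against every alternative report.
Others report (6, 7): truth gives 0, best alternative gives -1.
Others report (7, 6): truth gives 0, best alternative gives -1.
Others report (7, 7): truth gives 0, best alternative gives -1.
Others report (6, 6): truth gives 0, best alternative gives 0.
In every case the truthful report is at least as good as any alternative, so it is a dominant strategy.

Yes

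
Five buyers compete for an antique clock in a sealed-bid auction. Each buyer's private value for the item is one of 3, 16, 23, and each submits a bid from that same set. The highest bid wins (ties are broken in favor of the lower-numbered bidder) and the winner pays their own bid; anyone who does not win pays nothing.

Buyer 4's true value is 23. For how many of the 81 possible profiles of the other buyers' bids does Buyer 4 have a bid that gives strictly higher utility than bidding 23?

2

Others bid (3, 3, 3, 3): truth gives 0; bid 16 gives 7 > 0. Violating.
Others bid (3, 3, 3, 16): truth gives 0; bid 16 gives 7 > 0. Violating.
Others bid (3, 3, 3, 23): truth gives 0; no alternative beats it.
Others bid (3, 3, 16, 3): truth gives 0; no alternative beats it.
(Checking all 81 profiles: 2 have a profitable deviation, 79 do not.)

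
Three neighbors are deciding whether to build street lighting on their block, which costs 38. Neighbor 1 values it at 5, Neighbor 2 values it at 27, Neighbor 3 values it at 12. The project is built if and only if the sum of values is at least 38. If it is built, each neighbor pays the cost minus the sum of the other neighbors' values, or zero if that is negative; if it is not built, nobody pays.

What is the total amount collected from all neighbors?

27

Total value 44 ≥ cost 38, so it is built.
Neighbor 1: others sum to 39; max(0, 38 - 39) = 0.
Neighbor 2: others sum to 17; max(0, 38 - 17) = 21.
Neighbor 3: others sum to 32; max(0, 38 - 32) = 6.
Total collected = 0 + 21 + 6 = 27.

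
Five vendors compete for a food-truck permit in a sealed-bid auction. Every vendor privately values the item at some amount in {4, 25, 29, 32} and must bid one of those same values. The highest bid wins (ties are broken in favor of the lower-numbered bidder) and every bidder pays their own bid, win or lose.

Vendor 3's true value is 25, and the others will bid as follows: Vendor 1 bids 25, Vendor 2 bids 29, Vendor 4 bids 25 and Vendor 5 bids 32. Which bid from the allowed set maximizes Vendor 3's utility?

4

Bid 4: loses but pays 4, utility -4.
Bid 25: loses but pays 25, utility -25.
Bid 29: loses but pays 29, utility -29.
Bid 32: wins, pays 32, utility 25 - 32 = -7.
The best choice is 4 with utility -4.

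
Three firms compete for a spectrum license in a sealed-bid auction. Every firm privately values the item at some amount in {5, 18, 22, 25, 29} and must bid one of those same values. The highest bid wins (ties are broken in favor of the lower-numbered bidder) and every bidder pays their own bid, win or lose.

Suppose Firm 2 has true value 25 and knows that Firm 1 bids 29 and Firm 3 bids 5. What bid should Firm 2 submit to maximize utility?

5

Bid 5: loses but pays 5, utility -5.
Bid 18: loses but pays 18, utility -18.
Bid 22: loses but pays 22, utility -22.
Bid 25: loses but pays 25, utility -25.
Bid 29: loses but pays 29, utility -29.
The best choice is 5 with utility -5.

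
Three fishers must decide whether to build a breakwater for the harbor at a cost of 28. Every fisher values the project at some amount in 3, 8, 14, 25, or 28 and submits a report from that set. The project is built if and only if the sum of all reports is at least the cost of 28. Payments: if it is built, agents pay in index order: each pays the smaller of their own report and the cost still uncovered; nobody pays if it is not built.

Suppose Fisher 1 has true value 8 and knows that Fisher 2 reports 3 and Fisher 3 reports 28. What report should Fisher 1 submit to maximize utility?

3

Report 3: project built, pays 3, utility 8 - 3 = 5.
Report 8: project built, pays 8, utility 8 - 8 = 0.
Report 14: project built, pays 14, utility 8 - 14 = -6.
Report 25: project built, pays 25, utility 8 - 25 = -17.
Report 28: project built, pays 28, utility 8 - 28 = -20.
The best choice is 3 with utility 5.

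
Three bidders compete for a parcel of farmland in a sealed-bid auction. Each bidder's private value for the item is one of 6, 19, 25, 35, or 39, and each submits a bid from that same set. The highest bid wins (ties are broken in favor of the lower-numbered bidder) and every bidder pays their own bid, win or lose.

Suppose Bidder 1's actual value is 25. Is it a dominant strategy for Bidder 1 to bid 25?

No

Consider the case where Bidder 2 bids 6 and Bidder 3 bids 6.
Truthful bid 25: wins, pays 25, utility 25 - 25 = 0.
Bid 6 instead: wins, pays 6, utility 25 - 6 = 19.
Since 19 > 0, bidding 6 is strictly better here, so truthful bidding is not dominant.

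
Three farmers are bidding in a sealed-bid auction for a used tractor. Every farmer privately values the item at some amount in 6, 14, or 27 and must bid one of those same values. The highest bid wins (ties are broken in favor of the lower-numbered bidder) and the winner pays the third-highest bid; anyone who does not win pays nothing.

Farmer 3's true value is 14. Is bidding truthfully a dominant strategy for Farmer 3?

Consider the case where Farmer 1 bids 6 and Farmer 2 bids 14.
Truthful bid 14: loses, pays 0, utility 0.
Bid 27 instead: wins, pays 6, utility 14 - 6 = 8.
Since 8 > 0, bidding 27 is strictly better here, so truthful bidding is not dominant.

No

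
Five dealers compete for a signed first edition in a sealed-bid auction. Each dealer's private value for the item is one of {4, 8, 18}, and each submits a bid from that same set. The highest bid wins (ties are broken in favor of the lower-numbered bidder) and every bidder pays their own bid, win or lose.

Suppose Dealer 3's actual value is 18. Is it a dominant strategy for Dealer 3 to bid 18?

Consider the case where Dealer 1 bids 4, Dealer 2 bids 4, Dealer 4 bids 4 and Dealer 5 bids 4.
Truthful bid 18: wins, pays 18, utility 18 - 18 = 0.
Bid 8 instead: wins, pays 8, utility 18 - 8 = 10.
Since 10 > 0, bidding 8 is strictly better here, so truthful bidding is not dominant.

No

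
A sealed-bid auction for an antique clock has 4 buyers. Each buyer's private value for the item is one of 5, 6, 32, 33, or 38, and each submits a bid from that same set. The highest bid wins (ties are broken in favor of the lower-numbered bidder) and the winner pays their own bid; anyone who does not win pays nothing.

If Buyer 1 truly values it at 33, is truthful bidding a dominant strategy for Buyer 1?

No

Consider the case where Buyer 2 bids 5, Buyer 3 bids 5 and Buyer 4 bids 5.
Truthful bid 33: wins, pays 33, utility 33 - 33 = 0.
Bid 5 instead: wins, pays 5, utility 33 - 5 = 28.
Since 28 > 0, bidding 5 is strictly better here, so truthful bidding is not dominant.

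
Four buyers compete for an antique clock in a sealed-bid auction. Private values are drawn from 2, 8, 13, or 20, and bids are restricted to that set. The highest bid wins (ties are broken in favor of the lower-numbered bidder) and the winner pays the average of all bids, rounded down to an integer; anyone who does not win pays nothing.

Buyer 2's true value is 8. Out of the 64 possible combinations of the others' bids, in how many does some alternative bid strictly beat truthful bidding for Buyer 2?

Others bid (2, 2, 13): truth gives 0; bid 13 gives 1 > 0. Violating.
Others bid (2, 13, 2): truth gives 0; bid 13 gives 1 > 0. Violating.
Others bid (8, 2, 2): truth gives 0; bid 13 gives 2 > 0. Violating.
Others bid (8, 2, 8): truth gives 0; bid 13 gives 1 > 0. Violating.
Others bid (2, 2, 2): truth gives 5; no alternative beats it.
Others bid (2, 2, 8): truth gives 3; no alternative beats it.
(Checking all 64 profiles: 5 have a profitable deviation, 59 do not.)

5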